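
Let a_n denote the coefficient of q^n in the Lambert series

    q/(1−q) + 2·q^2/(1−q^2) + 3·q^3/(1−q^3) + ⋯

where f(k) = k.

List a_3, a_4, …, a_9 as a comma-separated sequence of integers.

4, 7, 6, 12, 8, 15, 13

q^3  k|3↦f(k): 3:3 1:1  a_3=4
n=4: 1·4 2·2 4·1  f→[1+2+4]=7
n=5: 5·1 1·5  f→[5+1]=6
n=6: 6·1 3·2 2·3 1·6  f→[6+3+2+1]=12
[q^7] f(7)=7,f(1)=1 ⇒ 8
d|8:{1,2,4,8}  Σf=1+2+4+8=15
d|9:{9,3,1}  Σf=9+3+1=13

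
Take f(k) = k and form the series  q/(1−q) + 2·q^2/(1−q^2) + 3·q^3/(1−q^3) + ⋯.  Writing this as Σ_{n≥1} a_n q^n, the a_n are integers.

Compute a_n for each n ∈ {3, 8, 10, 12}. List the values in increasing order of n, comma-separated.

q^3  k|3↦f(k): 1:1 3:3  a_3=4
n=8: 1·8 2·4 4·2 8·1  f→[1+2+4+8]=15
d|10:{10,5,2,1}  Σf=10+5+2+1=18
q^12  k|12↦f(k): 12:12 6:6 4:4 3:3 2:2 1:1  a_12=28

4, 15, 18, 28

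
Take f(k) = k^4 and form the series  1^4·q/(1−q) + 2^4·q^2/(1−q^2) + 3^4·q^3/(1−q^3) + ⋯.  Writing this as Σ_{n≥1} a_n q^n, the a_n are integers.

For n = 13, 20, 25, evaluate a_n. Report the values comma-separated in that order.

28562, 170898, 391251

n=13: 1·13 13·1  f→[1+28561]=28562
[q^20] f(20)=160000,f(10)=10000,f(5)=625,f(4)=256,f(2)=16,f(1)=1 ⇒ 170898
d|25:{1,5,25}  Σf=1+625+390625=391251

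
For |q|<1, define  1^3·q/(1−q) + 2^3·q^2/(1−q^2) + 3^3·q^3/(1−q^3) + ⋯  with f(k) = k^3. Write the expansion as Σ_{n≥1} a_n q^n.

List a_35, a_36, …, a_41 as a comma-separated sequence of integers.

43344, 55261, 50654, 61740, 61544, 73710, 68922

[q^35] f(1)=1,f(5)=125,f(7)=343,f(35)=42875 ⇒ 43344
n=36: 1·36 2·18 3·12 4·9 6·6 9·4 12·3 18·2 36·1  f→[1+8+27+64+216+729+1728+5832+46656]=55261
q^37  k|37↦f(k): 37:50653 1:1  a_37=50654
n=38: 1·38 2·19 19·2 38·1  f→[1+8+6859+54872]=61740
n=39: 39·1 13·3 3·13 1·39  f→[59319+2197+27+1]=61544
[q^40] f(40)=64000,f(20)=8000,f(10)=1000,f(8)=512,f(5)=125,f(4)=64,f(2)=8,f(1)=1 ⇒ 73710
q^41  k|41↦f(k): 41:68921 1:1  a_41=68922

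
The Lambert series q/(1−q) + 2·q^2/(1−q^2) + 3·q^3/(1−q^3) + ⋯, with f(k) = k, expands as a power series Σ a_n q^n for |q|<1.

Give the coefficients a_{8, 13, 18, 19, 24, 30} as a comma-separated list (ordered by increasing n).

15, 14, 39, 20, 60, 72

[q^8] f(8)=8,f(4)=4,f(2)=2,f(1)=1 ⇒ 15
[q^13] f(1)=1,f(13)=13 ⇒ 14
[q^18] f(1)=1,f(2)=2,f(3)=3,f(6)=6,f(9)=9,f(18)=18 ⇒ 39
n=19: 19·1 1·19  f→[19+1]=20
d|24:{24,12,8,6,4,3,2,1}  Σf=24+12+8+6+4+3+2+1=60
[q^30] f(30)=30,f(15)=15,f(10)=10,f(6)=6,f(5)=5,f(3)=3,f(2)=2,f(1)=1 ⇒ 72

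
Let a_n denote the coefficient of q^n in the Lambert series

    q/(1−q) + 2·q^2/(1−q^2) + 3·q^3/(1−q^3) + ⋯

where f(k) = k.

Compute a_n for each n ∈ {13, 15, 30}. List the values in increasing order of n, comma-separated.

n=13: 13·1 1·13  f→[13+1]=14
q^15  k|15↦f(k): 15:15 5:5 3:3 1:1  a_15=24
d|30:{1,2,3,5,6,10,15,30}  Σf=1+2+3+5+6+10+15+30=72

14, 24, 72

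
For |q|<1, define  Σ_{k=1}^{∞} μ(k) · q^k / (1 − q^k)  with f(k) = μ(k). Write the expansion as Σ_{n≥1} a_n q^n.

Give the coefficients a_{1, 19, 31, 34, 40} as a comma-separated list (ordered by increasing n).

1, 0, 0, 0, 0

d|1:{1}  Σμ=1=1
n=19: 1·19 19·1  μ→[1+(-1)]=0
n=31: 31·1 1·31  μ→[(-1)+1]=0
n=34: 1·34 2·17 17·2 34·1  μ→[1+(-1)+(-1)+1]=0
[q^40] μ(1)=1,μ(2)=-1,μ(4)=0,μ(5)=-1,μ(8)=0,μ(10)=1,μ(20)=0,μ(40)=0 ⇒ 0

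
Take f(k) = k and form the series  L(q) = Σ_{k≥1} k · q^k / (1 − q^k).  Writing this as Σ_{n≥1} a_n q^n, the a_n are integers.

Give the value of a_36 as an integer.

a_36 = 91

q^36  k|36↦f(k): 36:36 18:18 12:12 9:9 6:6 4:4 3:3 2:2 1:1  a_36=91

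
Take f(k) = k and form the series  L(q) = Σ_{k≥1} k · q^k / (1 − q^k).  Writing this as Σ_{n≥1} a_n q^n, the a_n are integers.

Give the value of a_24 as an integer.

[q^24] f(1)=1,f(2)=2,f(3)=3,f(4)=4,f(6)=6,f(8)=8,f(12)=12,f(24)=24 ⇒ 60

a_24 = 60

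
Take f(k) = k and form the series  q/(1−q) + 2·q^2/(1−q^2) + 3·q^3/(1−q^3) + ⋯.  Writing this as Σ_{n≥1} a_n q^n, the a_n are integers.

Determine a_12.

a_12 = 28

q^12  k|12↦f(k): 12:12 6:6 4:4 3:3 2:2 1:1  a_12=28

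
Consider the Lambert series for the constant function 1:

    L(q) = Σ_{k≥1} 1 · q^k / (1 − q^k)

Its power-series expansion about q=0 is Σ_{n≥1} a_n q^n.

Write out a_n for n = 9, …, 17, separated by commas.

3, 4, 2, 6, 2, 4, 4, 5, 2

d|9:{1,3,9}  Σf=1+1+1=3
d|10:{10,5,2,1}  Σf=1+1+1+1=4
d|11:{11,1}  Σf=1+1=2
d|12:{1,2,3,4,6,12}  Σf=1+1+1+1+1+1=6
d|13:{13,1}  Σf=1+1=2
d|14:{14,7,2,1}  Σf=1+1+1+1=4
q^15  k|15↦f(k): 1:1 3:1 5:1 15:1  a_15=4
[q^16] f(1)=1,f(2)=1,f(4)=1,f(8)=1,f(16)=1 ⇒ 5
q^17  k|17↦f(k): 17:1 1:1  a_17=2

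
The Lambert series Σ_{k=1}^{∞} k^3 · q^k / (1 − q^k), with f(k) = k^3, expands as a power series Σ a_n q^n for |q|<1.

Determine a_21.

[q^21] f(21)=9261,f(7)=343,f(3)=27,f(1)=1 ⇒ 9632

a_21 = 9632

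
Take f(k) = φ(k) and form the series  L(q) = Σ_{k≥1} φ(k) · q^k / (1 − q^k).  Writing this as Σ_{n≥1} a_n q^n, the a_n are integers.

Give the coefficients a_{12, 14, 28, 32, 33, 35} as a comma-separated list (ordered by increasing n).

[q^12] φ(12)=4,φ(6)=2,φ(4)=2,φ(3)=2,φ(2)=1,φ(1)=1 ⇒ 12
[q^14] φ(14)=6,φ(7)=6,φ(2)=1,φ(1)=1 ⇒ 14
[q^28] φ(1)=1,φ(2)=1,φ(4)=2,φ(7)=6,φ(14)=6,φ(28)=12 ⇒ 28
d|32:{32,16,8,4,2,1}  Σφ=16+8+4+2+1+1=32
n=33: 1·33 3·11 11·3 33·1  φ→[1+2+10+20]=33
q^35  k|35↦φ(k): 35:24 7:6 5:4 1:1  a_35=35

12, 14, 28, 32, 33, 35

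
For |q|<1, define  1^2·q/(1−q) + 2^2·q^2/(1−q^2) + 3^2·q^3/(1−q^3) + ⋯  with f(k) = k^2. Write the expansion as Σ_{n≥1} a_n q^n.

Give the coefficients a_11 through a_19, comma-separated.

q^11  k|11↦f(k): 1:1 11:121  a_11=122
n=12: 12·1 6·2 4·3 3·4 2·6 1·12  f→[144+36+16+9+4+1]=210
q^13  k|13↦f(k): 13:169 1:1  a_13=170
d|14:{1,2,7,14}  Σf=1+4+49+196=250
n=15: 1·15 3·5 5·3 15·1  f→[1+9+25+225]=260
d|16:{1,2,4,8,16}  Σf=1+4+16+64+256=341
[q^17] f(17)=289,f(1)=1 ⇒ 290
[q^18] f(18)=324,f(9)=81,f(6)=36,f(3)=9,f(2)=4,f(1)=1 ⇒ 455
n=19: 1·19 19·1  f→[1+361]=362

122, 210, 170, 250, 260, 341, 290, 455, 362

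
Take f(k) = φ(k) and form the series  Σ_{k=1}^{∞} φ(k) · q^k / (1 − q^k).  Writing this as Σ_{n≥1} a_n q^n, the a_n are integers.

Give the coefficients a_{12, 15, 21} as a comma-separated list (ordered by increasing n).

d|12:{12,6,4,3,2,1}  Σφ=4+2+2+2+1+1=12
d|15:{1,3,5,15}  Σφ=1+2+4+8=15
d|21:{21,7,3,1}  Σφ=12+6+2+1=21

12, 15, 21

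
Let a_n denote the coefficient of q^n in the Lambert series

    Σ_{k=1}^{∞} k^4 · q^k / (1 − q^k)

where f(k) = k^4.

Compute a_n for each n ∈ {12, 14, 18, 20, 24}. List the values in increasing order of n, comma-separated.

n=12: 12·1 6·2 4·3 3·4 2·6 1·12  f→[20736+1296+256+81+16+1]=22386
q^14  k|14↦f(k): 1:1 2:16 7:2401 14:38416  a_14=40834
[q^18] f(18)=104976,f(9)=6561,f(6)=1296,f(3)=81,f(2)=16,f(1)=1 ⇒ 112931
q^20  k|20↦f(k): 1:1 2:16 4:256 5:625 10:10000 20:160000  a_20=170898
[q^24] f(1)=1,f(2)=16,f(3)=81,f(4)=256,f(6)=1296,f(8)=4096,f(12)=20736,f(24)=331776 ⇒ 358258

22386, 40834, 112931, 170898, 358258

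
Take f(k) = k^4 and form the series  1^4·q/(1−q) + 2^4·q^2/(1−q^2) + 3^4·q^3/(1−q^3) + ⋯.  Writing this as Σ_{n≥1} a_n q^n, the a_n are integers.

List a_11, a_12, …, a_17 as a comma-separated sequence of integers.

14642, 22386, 28562, 40834, 51332, 69905, 83522

q^11  k|11↦f(k): 1:1 11:14641  a_11=14642
q^12  k|12↦f(k): 12:20736 6:1296 4:256 3:81 2:16 1:1  a_12=22386
d|13:{1,13}  Σf=1+28561=28562
d|14:{14,7,2,1}  Σf=38416+2401+16+1=40834
[q^15] f(1)=1,f(3)=81,f(5)=625,f(15)=50625 ⇒ 51332
d|16:{1,2,4,8,16}  Σf=1+16+256+4096+65536=69905
d|17:{17,1}  Σf=83521+1=83522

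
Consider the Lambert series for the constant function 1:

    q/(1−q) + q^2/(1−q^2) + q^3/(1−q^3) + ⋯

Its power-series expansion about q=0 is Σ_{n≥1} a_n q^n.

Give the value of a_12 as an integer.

a_12 = 6

[q^12] f(12)=1,f(6)=1,f(4)=1,f(3)=1,f(2)=1,f(1)=1 ⇒ 6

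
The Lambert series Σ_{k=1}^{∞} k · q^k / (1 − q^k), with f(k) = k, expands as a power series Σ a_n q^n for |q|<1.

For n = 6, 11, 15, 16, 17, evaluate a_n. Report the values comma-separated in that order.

12, 12, 24, 31, 18

n=6: 1·6 2·3 3·2 6·1  f→[1+2+3+6]=12
d|11:{1,11}  Σf=1+11=12
[q^15] f(15)=15,f(5)=5,f(3)=3,f(1)=1 ⇒ 24
d|16:{16,8,4,2,1}  Σf=16+8+4+2+1=31
[q^17] f(1)=1,f(17)=17 ⇒ 18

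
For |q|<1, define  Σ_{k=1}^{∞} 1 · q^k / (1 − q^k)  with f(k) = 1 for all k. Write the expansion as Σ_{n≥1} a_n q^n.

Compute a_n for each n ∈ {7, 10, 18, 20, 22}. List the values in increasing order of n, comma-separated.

d|7:{1,7}  Σf=1+1=2
d|10:{1,2,5,10}  Σf=1+1+1+1=4
q^18  k|18↦f(k): 1:1 2:1 3:1 6:1 9:1 18:1  a_18=6
[q^20] f(20)=1,f(10)=1,f(5)=1,f(4)=1,f(2)=1,f(1)=1 ⇒ 6
d|22:{22,11,2,1}  Σf=1+1+1+1=4

2, 4, 6, 6, 4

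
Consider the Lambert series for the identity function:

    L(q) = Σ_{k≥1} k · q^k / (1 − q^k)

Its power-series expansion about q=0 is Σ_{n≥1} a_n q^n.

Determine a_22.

a_22 = 36

d|22:{22,11,2,1}  Σf=22+11+2+1=36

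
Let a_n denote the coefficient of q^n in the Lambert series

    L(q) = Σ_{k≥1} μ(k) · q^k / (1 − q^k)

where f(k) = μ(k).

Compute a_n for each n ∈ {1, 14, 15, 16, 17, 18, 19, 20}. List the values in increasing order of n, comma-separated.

1, 0, 0, 0, 0, 0, 0, 0

[q^1] μ(1)=1 ⇒ 1
[q^14] μ(14)=1,μ(7)=-1,μ(2)=-1,μ(1)=1 ⇒ 0
q^15  k|15↦μ(k): 1:1 3:-1 5:-1 15:1  a_15=0
q^16  k|16↦μ(k): 1:1 2:-1 4:0 8:0 16:0  a_16=0
n=17: 1·17 17·1  μ→[1+(-1)]=0
q^18  k|18↦μ(k): 1:1 2:-1 3:-1 6:1 9:0 18:0  a_18=0
[q^19] μ(19)=-1,μ(1)=1 ⇒ 0
q^20  k|20↦μ(k): 1:1 2:-1 4:0 5:-1 10:1 20:0  a_20=0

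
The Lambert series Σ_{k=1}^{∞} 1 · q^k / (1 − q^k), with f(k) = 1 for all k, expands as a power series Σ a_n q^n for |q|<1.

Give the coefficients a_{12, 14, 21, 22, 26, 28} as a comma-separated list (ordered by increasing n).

6, 4, 4, 4, 4, 6

n=12: 1·12 2·6 3·4 4·3 6·2 12·1  f→[1+1+1+1+1+1]=6
d|14:{14,7,2,1}  Σf=1+1+1+1=4
n=21: 1·21 3·7 7·3 21·1  f→[1+1+1+1]=4
q^22  k|22↦f(k): 1:1 2:1 11:1 22:1  a_22=4
d|26:{26,13,2,1}  Σf=1+1+1+1=4
d|28:{28,14,7,4,2,1}  Σf=1+1+1+1+1+1=6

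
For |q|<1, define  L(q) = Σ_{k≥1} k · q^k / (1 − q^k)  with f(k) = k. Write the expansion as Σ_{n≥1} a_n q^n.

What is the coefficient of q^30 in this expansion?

a_30 = 72

n=30: 1·30 2·15 3·10 5·6 6·5 10·3 15·2 30·1  f→[1+2+3+5+6+10+15+30]=72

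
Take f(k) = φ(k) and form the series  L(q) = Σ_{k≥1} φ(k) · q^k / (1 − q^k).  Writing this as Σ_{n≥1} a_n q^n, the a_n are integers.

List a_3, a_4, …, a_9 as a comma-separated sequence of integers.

[q^3] φ(3)=2,φ(1)=1 ⇒ 3
q^4  k|4↦φ(k): 1:1 2:1 4:2  a_4=4
n=5: 1·5 5·1  φ→[1+4]=5
n=6: 1·6 2·3 3·2 6·1  φ→[1+1+2+2]=6
n=7: 7·1 1·7  φ→[6+1]=7
[q^8] φ(8)=4,φ(4)=2,φ(2)=1,φ(1)=1 ⇒ 8
[q^9] φ(9)=6,φ(3)=2,φ(1)=1 ⇒ 9

3, 4, 5, 6, 7, 8, 9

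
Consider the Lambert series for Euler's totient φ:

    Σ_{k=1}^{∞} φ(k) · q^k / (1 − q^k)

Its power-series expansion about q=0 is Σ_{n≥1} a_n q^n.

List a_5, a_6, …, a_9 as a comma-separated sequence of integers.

n=5: 5·1 1·5  φ→[4+1]=5
n=6: 6·1 3·2 2·3 1·6  φ→[2+2+1+1]=6
q^7  k|7↦φ(k): 7:6 1:1  a_7=7
[q^8] φ(8)=4,φ(4)=2,φ(2)=1,φ(1)=1 ⇒ 8
q^9  k|9↦φ(k): 1:1 3:2 9:6  a_9=9

5, 6, 7, 8, 9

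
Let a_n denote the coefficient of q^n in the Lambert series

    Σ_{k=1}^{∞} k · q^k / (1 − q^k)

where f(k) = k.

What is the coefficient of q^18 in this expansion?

a_18 = 39

d|18:{1,2,3,6,9,18}  Σf=1+2+3+6+9+18=39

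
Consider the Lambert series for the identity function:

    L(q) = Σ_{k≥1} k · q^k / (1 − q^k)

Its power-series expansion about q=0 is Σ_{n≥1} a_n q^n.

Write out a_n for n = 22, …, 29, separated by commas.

[q^22] f(1)=1,f(2)=2,f(11)=11,f(22)=22 ⇒ 36
[q^23] f(1)=1,f(23)=23 ⇒ 24
d|24:{1,2,3,4,6,8,12,24}  Σf=1+2+3+4+6+8+12+24=60
q^25  k|25↦f(k): 1:1 5:5 25:25  a_25=31
d|26:{26,13,2,1}  Σf=26+13+2+1=42
n=27: 1·27 3·9 9·3 27·1  f→[1+3+9+27]=40
q^28  k|28↦f(k): 1:1 2:2 4:4 7:7 14:14 28:28  a_28=56
[q^29] f(29)=29,f(1)=1 ⇒ 30

36, 24, 60, 31, 42, 40, 56, 30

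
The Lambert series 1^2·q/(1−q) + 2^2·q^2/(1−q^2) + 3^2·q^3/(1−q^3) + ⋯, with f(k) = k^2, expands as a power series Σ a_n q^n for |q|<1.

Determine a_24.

a_24 = 850

d|24:{24,12,8,6,4,3,2,1}  Σf=576+144+64+36+16+9+4+1=850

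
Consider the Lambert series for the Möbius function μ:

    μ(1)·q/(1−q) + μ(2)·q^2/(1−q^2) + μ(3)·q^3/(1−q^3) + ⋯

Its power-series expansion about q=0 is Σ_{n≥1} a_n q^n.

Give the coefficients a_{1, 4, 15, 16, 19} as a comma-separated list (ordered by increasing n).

1, 0, 0, 0, 0

n=1: 1·1  μ→[1]=1
d|4:{1,2,4}  Σμ=1+(-1)+0=0
n=15: 15·1 5·3 3·5 1·15  μ→[1+(-1)+(-1)+1]=0
[q^16] μ(1)=1,μ(2)=-1,μ(4)=0,μ(8)=0,μ(16)=0 ⇒ 0
q^19  k|19↦μ(k): 19:-1 1:1  a_19=0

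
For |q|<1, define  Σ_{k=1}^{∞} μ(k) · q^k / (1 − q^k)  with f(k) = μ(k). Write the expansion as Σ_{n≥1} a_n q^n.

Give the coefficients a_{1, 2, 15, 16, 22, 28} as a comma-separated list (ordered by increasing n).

1, 0, 0, 0, 0, 0

[q^1] μ(1)=1 ⇒ 1
n=2: 2·1 1·2  μ→[(-1)+1]=0
n=15: 15·1 5·3 3·5 1·15  μ→[1+(-1)+(-1)+1]=0
d|16:{1,2,4,8,16}  Σμ=1+(-1)+0+0+0=0
d|22:{1,2,11,22}  Σμ=1+(-1)+(-1)+1=0
n=28: 28·1 14·2 7·4 4·7 2·14 1·28  μ→[0+1+(-1)+0+(-1)+1]=0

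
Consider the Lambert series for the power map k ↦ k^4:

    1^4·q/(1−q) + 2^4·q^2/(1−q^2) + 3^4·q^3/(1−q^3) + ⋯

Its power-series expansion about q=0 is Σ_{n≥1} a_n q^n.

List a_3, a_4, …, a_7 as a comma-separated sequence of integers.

82, 273, 626, 1394, 2402

d|3:{1,3}  Σf=1+81=82
[q^4] f(1)=1,f(2)=16,f(4)=256 ⇒ 273
n=5: 5·1 1·5  f→[625+1]=626
[q^6] f(6)=1296,f(3)=81,f(2)=16,f(1)=1 ⇒ 1394
q^7  k|7↦f(k): 1:1 7:2401  a_7=2402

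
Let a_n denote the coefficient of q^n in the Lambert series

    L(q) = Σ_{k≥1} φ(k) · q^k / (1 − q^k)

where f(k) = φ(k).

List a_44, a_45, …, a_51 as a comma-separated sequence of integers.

q^44  k|44↦φ(k): 44:20 22:10 11:10 4:2 2:1 1:1  a_44=44
d|45:{1,3,5,9,15,45}  Σφ=1+2+4+6+8+24=45
n=46: 46·1 23·2 2·23 1·46  φ→[22+22+1+1]=46
[q^47] φ(47)=46,φ(1)=1 ⇒ 47
[q^48] φ(48)=16,φ(24)=8,φ(16)=8,φ(12)=4,φ(8)=4,φ(6)=2,φ(4)=2,φ(3)=2,φ(2)=1,φ(1)=1 ⇒ 48
q^49  k|49↦φ(k): 49:42 7:6 1:1  a_49=49
q^50  k|50↦φ(k): 1:1 2:1 5:4 10:4 25:20 50:20  a_50=50
d|51:{1,3,17,51}  Σφ=1+2+16+32=51

44, 45, 46, 47, 48, 49, 50, 51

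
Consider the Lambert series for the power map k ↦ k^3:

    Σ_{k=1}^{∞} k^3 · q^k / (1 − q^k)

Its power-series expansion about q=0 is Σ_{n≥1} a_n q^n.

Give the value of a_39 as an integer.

a_39 = 61544

n=39: 39·1 13·3 3·13 1·39  f→[59319+2197+27+1]=61544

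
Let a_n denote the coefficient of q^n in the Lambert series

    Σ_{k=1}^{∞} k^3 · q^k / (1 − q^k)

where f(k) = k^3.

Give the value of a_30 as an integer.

n=30: 1·30 2·15 3·10 5·6 6·5 10·3 15·2 30·1  f→[1+8+27+125+216+1000+3375+27000]=31752

a_30 = 31752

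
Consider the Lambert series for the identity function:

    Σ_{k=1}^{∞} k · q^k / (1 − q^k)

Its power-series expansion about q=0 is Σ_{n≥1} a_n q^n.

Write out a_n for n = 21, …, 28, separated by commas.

32, 36, 24, 60, 31, 42, 40, 56

[q^21] f(1)=1,f(3)=3,f(7)=7,f(21)=21 ⇒ 32
q^22  k|22↦f(k): 1:1 2:2 11:11 22:22  a_22=36
[q^23] f(1)=1,f(23)=23 ⇒ 24
[q^24] f(24)=24,f(12)=12,f(8)=8,f(6)=6,f(4)=4,f(3)=3,f(2)=2,f(1)=1 ⇒ 60
n=25: 1·25 5·5 25·1  f→[1+5+25]=31
[q^26] f(26)=26,f(13)=13,f(2)=2,f(1)=1 ⇒ 42
[q^27] f(27)=27,f(9)=9,f(3)=3,f(1)=1 ⇒ 40
n=28: 1·28 2·14 4·7 7·4 14·2 28·1  f→[1+2+4+7+14+28]=56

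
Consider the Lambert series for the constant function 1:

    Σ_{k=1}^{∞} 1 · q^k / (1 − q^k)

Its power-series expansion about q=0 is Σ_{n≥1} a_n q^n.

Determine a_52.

[q^52] f(1)=1,f(2)=1,f(4)=1,f(13)=1,f(26)=1,f(52)=1 ⇒ 6

a_52 = 6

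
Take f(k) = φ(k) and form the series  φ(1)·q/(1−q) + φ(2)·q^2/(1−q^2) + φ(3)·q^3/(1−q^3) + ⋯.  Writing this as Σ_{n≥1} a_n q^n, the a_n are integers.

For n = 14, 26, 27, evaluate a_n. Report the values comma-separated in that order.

n=14: 14·1 7·2 2·7 1·14  φ→[6+6+1+1]=14
q^26  k|26↦φ(k): 1:1 2:1 13:12 26:12  a_26=26
[q^27] φ(27)=18,φ(9)=6,φ(3)=2,φ(1)=1 ⇒ 27

14, 26, 27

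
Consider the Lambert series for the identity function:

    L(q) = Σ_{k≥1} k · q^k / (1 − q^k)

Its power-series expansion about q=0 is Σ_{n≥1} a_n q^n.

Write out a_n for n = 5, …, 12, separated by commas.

6, 12, 8, 15, 13, 18, 12, 28

d|5:{5,1}  Σf=5+1=6
d|6:{6,3,2,1}  Σf=6+3+2+1=12
d|7:{1,7}  Σf=1+7=8
d|8:{8,4,2,1}  Σf=8+4+2+1=15
[q^9] f(9)=9,f(3)=3,f(1)=1 ⇒ 13
[q^10] f(1)=1,f(2)=2,f(5)=5,f(10)=10 ⇒ 18
[q^11] f(1)=1,f(11)=11 ⇒ 12
[q^12] f(1)=1,f(2)=2,f(3)=3,f(4)=4,f(6)=6,f(12)=12 ⇒ 28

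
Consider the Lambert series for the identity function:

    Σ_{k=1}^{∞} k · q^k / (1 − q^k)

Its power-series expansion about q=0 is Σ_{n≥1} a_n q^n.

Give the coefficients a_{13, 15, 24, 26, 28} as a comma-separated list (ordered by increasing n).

q^13  k|13↦f(k): 1:1 13:13  a_13=14
d|15:{15,5,3,1}  Σf=15+5+3+1=24
q^24  k|24↦f(k): 24:24 12:12 8:8 6:6 4:4 3:3 2:2 1:1  a_24=60
[q^26] f(1)=1,f(2)=2,f(13)=13,f(26)=26 ⇒ 42
d|28:{1,2,4,7,14,28}  Σf=1+2+4+7+14+28=56

14, 24, 60, 42, 56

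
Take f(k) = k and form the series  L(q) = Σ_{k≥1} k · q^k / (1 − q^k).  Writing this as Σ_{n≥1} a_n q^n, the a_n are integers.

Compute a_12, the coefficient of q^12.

a_12 = 28

d|12:{1,2,3,4,6,12}  Σf=1+2+3+4+6+12=28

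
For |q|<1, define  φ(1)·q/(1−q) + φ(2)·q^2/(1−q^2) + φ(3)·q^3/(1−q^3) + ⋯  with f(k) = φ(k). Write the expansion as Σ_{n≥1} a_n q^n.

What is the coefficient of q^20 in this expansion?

d|20:{1,2,4,5,10,20}  Σφ=1+1+2+4+4+8=20

a_20 = 20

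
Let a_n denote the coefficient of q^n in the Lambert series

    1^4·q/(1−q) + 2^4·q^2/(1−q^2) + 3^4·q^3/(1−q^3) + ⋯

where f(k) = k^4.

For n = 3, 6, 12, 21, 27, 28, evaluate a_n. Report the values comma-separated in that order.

n=3: 1·3 3·1  f→[1+81]=82
n=6: 6·1 3·2 2·3 1·6  f→[1296+81+16+1]=1394
n=12: 12·1 6·2 4·3 3·4 2·6 1·12  f→[20736+1296+256+81+16+1]=22386
n=21: 21·1 7·3 3·7 1·21  f→[194481+2401+81+1]=196964
d|27:{1,3,9,27}  Σf=1+81+6561+531441=538084
n=28: 1·28 2·14 4·7 7·4 14·2 28·1  f→[1+16+256+2401+38416+614656]=655746

82, 1394, 22386, 196964, 538084, 655746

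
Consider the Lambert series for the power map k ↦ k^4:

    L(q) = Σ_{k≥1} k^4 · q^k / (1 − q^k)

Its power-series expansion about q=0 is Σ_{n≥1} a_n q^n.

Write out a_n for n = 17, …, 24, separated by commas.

83522, 112931, 130322, 170898, 196964, 248914, 279842, 358258

d|17:{1,17}  Σf=1+83521=83522
d|18:{18,9,6,3,2,1}  Σf=104976+6561+1296+81+16+1=112931
[q^19] f(1)=1,f(19)=130321 ⇒ 130322
d|20:{1,2,4,5,10,20}  Σf=1+16+256+625+10000+160000=170898
[q^21] f(1)=1,f(3)=81,f(7)=2401,f(21)=194481 ⇒ 196964
d|22:{1,2,11,22}  Σf=1+16+14641+234256=248914
n=23: 23·1 1·23  f→[279841+1]=279842
q^24  k|24↦f(k): 24:331776 12:20736 8:4096 6:1296 4:256 3:81 2:16 1:1  a_24=358258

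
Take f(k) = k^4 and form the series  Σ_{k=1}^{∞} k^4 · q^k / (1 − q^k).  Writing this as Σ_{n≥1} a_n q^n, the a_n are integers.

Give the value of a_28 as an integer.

a_28 = 655746

n=28: 28·1 14·2 7·4 4·7 2·14 1·28  f→[614656+38416+2401+256+16+1]=655746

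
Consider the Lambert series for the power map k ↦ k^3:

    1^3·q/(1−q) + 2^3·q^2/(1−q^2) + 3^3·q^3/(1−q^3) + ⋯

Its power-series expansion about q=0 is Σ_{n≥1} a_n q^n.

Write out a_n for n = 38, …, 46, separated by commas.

61740, 61544, 73710, 68922, 86688, 79508, 97236, 95382, 109512

d|38:{1,2,19,38}  Σf=1+8+6859+54872=61740
d|39:{39,13,3,1}  Σf=59319+2197+27+1=61544
q^40  k|40↦f(k): 1:1 2:8 4:64 5:125 8:512 10:1000 20:8000 40:64000  a_40=73710
n=41: 41·1 1·41  f→[68921+1]=68922
d|42:{1,2,3,6,7,14,21,42}  Σf=1+8+27+216+343+2744+9261+74088=86688
n=43: 43·1 1·43  f→[79507+1]=79508
q^44  k|44↦f(k): 44:85184 22:10648 11:1331 4:64 2:8 1:1  a_44=97236
d|45:{45,15,9,5,3,1}  Σf=91125+3375+729+125+27+1=95382
q^46  k|46↦f(k): 1:1 2:8 23:12167 46:97336  a_46=109512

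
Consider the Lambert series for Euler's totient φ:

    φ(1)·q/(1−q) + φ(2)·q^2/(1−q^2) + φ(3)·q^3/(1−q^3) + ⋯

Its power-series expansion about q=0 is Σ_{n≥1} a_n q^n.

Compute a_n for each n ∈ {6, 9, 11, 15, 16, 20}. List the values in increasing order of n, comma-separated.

n=6: 1·6 2·3 3·2 6·1  φ→[1+1+2+2]=6
q^9  k|9↦φ(k): 9:6 3:2 1:1  a_9=9
q^11  k|11↦φ(k): 1:1 11:10  a_11=11
n=15: 1·15 3·5 5·3 15·1  φ→[1+2+4+8]=15
n=16: 16·1 8·2 4·4 2·8 1·16  φ→[8+4+2+1+1]=16
d|20:{20,10,5,4,2,1}  Σφ=8+4+4+2+1+1=20

6, 9, 11, 15, 16, 20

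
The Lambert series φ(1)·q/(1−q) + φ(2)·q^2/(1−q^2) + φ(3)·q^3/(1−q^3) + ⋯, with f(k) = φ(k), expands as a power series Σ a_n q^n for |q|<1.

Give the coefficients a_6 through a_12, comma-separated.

[q^6] φ(6)=2,φ(3)=2,φ(2)=1,φ(1)=1 ⇒ 6
q^7  k|7↦φ(k): 7:6 1:1  a_7=7
q^8  k|8↦φ(k): 8:4 4:2 2:1 1:1  a_8=8
n=9: 9·1 3·3 1·9  φ→[6+2+1]=9
[q^10] φ(1)=1,φ(2)=1,φ(5)=4,φ(10)=4 ⇒ 10
[q^11] φ(11)=10,φ(1)=1 ⇒ 11
[q^12] φ(12)=4,φ(6)=2,φ(4)=2,φ(3)=2,φ(2)=1,φ(1)=1 ⇒ 12

6, 7, 8, 9, 10, 11, 12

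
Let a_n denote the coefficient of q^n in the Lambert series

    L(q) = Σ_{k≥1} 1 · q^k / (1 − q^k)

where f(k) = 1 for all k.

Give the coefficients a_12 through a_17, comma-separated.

n=12: 1·12 2·6 3·4 4·3 6·2 12·1  f→[1+1+1+1+1+1]=6
[q^13] f(13)=1,f(1)=1 ⇒ 2
q^14  k|14↦f(k): 14:1 7:1 2:1 1:1  a_14=4
q^15  k|15↦f(k): 1:1 3:1 5:1 15:1  a_15=4
n=16: 1·16 2·8 4·4 8·2 16·1  f→[1+1+1+1+1]=5
n=17: 17·1 1·17  f→[1+1]=2

6, 2, 4, 4, 5, 2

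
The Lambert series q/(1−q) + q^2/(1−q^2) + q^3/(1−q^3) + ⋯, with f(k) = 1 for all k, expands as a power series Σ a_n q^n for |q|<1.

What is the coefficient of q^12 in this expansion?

a_12 = 6

[q^12] f(12)=1,f(6)=1,f(4)=1,f(3)=1,f(2)=1,f(1)=1 ⇒ 6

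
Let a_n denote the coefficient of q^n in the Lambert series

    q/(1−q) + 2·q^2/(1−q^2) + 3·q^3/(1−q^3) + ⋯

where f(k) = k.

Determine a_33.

a_33 = 48

n=33: 1·33 3·11 11·3 33·1  f→[1+3+11+33]=48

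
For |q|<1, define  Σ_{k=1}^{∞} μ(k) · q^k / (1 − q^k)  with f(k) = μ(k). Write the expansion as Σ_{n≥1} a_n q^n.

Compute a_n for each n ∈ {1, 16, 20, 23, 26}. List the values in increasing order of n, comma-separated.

n=1: 1·1  μ→[1]=1
[q^16] μ(1)=1,μ(2)=-1,μ(4)=0,μ(8)=0,μ(16)=0 ⇒ 0
[q^20] μ(1)=1,μ(2)=-1,μ(4)=0,μ(5)=-1,μ(10)=1,μ(20)=0 ⇒ 0
d|23:{1,23}  Σμ=1+(-1)=0
[q^26] μ(26)=1,μ(13)=-1,μ(2)=-1,μ(1)=1 ⇒ 0

1, 0, 0, 0, 0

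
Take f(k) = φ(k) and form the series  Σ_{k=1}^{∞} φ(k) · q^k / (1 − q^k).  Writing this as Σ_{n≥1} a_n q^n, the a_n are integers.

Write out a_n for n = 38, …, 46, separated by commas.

d|38:{1,2,19,38}  Σφ=1+1+18+18=38
q^39  k|39↦φ(k): 39:24 13:12 3:2 1:1  a_39=39
q^40  k|40↦φ(k): 1:1 2:1 4:2 5:4 8:4 10:4 20:8 40:16  a_40=40
q^41  k|41↦φ(k): 41:40 1:1  a_41=41
n=42: 1·42 2·21 3·14 6·7 7·6 14·3 21·2 42·1  φ→[1+1+2+2+6+6+12+12]=42
q^43  k|43↦φ(k): 1:1 43:42  a_43=43
n=44: 44·1 22·2 11·4 4·11 2·22 1·44  φ→[20+10+10+2+1+1]=44
d|45:{1,3,5,9,15,45}  Σφ=1+2+4+6+8+24=45
n=46: 46·1 23·2 2·23 1·46  φ→[22+22+1+1]=46

38, 39, 40, 41, 42, 43, 44, 45, 46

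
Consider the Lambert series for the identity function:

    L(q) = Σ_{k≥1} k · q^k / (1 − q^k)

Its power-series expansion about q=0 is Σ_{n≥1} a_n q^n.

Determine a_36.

d|36:{1,2,3,4,6,9,12,18,36}  Σf=1+2+3+4+6+9+12+18+36=91

a_36 = 91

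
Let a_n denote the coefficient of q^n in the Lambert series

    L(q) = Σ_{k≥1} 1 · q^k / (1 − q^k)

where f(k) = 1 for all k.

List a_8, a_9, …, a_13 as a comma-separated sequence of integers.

4, 3, 4, 2, 6, 2

q^8  k|8↦f(k): 1:1 2:1 4:1 8:1  a_8=4
d|9:{9,3,1}  Σf=1+1+1=3
n=10: 10·1 5·2 2·5 1·10  f→[1+1+1+1]=4
[q^11] f(1)=1,f(11)=1 ⇒ 2
d|12:{12,6,4,3,2,1}  Σf=1+1+1+1+1+1=6
n=13: 1·13 13·1  f→[1+1]=2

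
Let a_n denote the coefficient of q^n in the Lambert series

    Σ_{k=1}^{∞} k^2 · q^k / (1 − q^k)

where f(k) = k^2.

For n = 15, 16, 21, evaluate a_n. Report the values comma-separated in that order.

n=15: 15·1 5·3 3·5 1·15  f→[225+25+9+1]=260
d|16:{1,2,4,8,16}  Σf=1+4+16+64+256=341
n=21: 21·1 7·3 3·7 1·21  f→[441+49+9+1]=500

260, 341, 500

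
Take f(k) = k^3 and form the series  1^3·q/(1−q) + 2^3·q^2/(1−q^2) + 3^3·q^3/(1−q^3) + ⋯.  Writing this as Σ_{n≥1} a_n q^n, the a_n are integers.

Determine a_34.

[q^34] f(34)=39304,f(17)=4913,f(2)=8,f(1)=1 ⇒ 44226

a_34 = 44226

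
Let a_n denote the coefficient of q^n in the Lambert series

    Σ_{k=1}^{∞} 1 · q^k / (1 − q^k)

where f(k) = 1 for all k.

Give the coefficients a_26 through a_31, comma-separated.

4, 4, 6, 2, 8, 2

[q^26] f(26)=1,f(13)=1,f(2)=1,f(1)=1 ⇒ 4
d|27:{27,9,3,1}  Σf=1+1+1+1=4
[q^28] f(1)=1,f(2)=1,f(4)=1,f(7)=1,f(14)=1,f(28)=1 ⇒ 6
q^29  k|29↦f(k): 1:1 29:1  a_29=2
[q^30] f(1)=1,f(2)=1,f(3)=1,f(5)=1,f(6)=1,f(10)=1,f(15)=1,f(30)=1 ⇒ 8
q^31  k|31↦f(k): 1:1 31:1  a_31=2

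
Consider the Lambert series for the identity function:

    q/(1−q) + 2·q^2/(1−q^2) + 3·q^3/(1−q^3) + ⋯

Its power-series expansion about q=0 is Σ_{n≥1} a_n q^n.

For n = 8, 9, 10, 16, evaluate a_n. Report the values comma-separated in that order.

15, 13, 18, 31

[q^8] f(1)=1,f(2)=2,f(4)=4,f(8)=8 ⇒ 15
[q^9] f(9)=9,f(3)=3,f(1)=1 ⇒ 13
d|10:{1,2,5,10}  Σf=1+2+5+10=18
n=16: 1·16 2·8 4·4 8·2 16·1  f→[1+2+4+8+16]=31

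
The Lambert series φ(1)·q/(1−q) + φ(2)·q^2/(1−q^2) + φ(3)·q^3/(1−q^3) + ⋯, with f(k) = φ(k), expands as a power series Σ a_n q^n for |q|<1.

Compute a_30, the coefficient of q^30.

n=30: 30·1 15·2 10·3 6·5 5·6 3·10 2·15 1·30  φ→[8+8+4+2+4+2+1+1]=30

a_30 = 30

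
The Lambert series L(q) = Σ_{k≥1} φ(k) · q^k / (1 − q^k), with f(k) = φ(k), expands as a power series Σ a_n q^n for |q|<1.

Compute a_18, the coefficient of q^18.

n=18: 1·18 2·9 3·6 6·3 9·2 18·1  φ→[1+1+2+2+6+6]=18

a_18 = 18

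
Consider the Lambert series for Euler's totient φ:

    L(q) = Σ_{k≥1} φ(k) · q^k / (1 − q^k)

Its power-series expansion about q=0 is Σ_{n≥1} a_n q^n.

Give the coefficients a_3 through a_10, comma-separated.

d|3:{3,1}  Σφ=2+1=3
n=4: 4·1 2·2 1·4  φ→[2+1+1]=4
n=5: 1·5 5·1  φ→[1+4]=5
[q^6] φ(1)=1,φ(2)=1,φ(3)=2,φ(6)=2 ⇒ 6
[q^7] φ(7)=6,φ(1)=1 ⇒ 7
n=8: 1·8 2·4 4·2 8·1  φ→[1+1+2+4]=8
n=9: 1·9 3·3 9·1  φ→[1+2+6]=9
q^10  k|10↦φ(k): 10:4 5:4 2:1 1:1  a_10=10

3, 4, 5, 6, 7, 8, 9, 10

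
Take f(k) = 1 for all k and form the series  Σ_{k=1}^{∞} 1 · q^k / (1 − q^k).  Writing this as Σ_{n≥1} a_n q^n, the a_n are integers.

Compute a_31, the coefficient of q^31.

a_31 = 2

d|31:{31,1}  Σf=1+1=2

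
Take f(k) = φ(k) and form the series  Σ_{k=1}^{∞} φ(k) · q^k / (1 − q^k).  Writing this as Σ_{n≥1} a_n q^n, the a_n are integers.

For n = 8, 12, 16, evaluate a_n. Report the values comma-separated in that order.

[q^8] φ(1)=1,φ(2)=1,φ(4)=2,φ(8)=4 ⇒ 8
q^12  k|12↦φ(k): 1:1 2:1 3:2 4:2 6:2 12:4  a_12=12
n=16: 16·1 8·2 4·4 2·8 1·16  φ→[8+4+2+1+1]=16

8, 12, 16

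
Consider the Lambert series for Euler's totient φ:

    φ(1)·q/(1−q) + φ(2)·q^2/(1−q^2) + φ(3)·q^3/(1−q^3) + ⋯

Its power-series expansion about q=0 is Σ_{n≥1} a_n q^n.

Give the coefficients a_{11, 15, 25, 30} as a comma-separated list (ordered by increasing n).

[q^11] φ(11)=10,φ(1)=1 ⇒ 11
[q^15] φ(15)=8,φ(5)=4,φ(3)=2,φ(1)=1 ⇒ 15
n=25: 1·25 5·5 25·1  φ→[1+4+20]=25
[q^30] φ(1)=1,φ(2)=1,φ(3)=2,φ(5)=4,φ(6)=2,φ(10)=4,φ(15)=8,φ(30)=8 ⇒ 30

11, 15, 25, 30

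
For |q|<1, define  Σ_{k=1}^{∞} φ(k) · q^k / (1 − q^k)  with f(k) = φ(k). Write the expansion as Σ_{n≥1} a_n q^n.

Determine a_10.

n=10: 1·10 2·5 5·2 10·1  φ→[1+1+4+4]=10

a_10 = 10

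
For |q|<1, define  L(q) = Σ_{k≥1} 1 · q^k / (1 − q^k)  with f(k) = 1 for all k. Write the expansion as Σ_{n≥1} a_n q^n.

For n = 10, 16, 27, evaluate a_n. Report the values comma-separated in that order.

4, 5, 4

[q^10] f(1)=1,f(2)=1,f(5)=1,f(10)=1 ⇒ 4
[q^16] f(16)=1,f(8)=1,f(4)=1,f(2)=1,f(1)=1 ⇒ 5
[q^27] f(27)=1,f(9)=1,f(3)=1,f(1)=1 ⇒ 4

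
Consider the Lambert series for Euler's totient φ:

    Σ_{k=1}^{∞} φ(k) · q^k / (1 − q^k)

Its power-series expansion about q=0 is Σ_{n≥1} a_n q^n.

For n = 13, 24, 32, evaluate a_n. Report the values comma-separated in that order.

[q^13] φ(1)=1,φ(13)=12 ⇒ 13
d|24:{1,2,3,4,6,8,12,24}  Σφ=1+1+2+2+2+4+4+8=24
n=32: 32·1 16·2 8·4 4·8 2·16 1·32  φ→[16+8+4+2+1+1]=32

13, 24, 32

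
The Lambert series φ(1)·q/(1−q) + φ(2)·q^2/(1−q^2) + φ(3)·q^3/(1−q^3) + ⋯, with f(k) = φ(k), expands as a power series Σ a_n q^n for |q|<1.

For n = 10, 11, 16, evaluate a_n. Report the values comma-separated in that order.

d|10:{1,2,5,10}  Σφ=1+1+4+4=10
d|11:{1,11}  Σφ=1+10=11
n=16: 16·1 8·2 4·4 2·8 1·16  φ→[8+4+2+1+1]=16

10, 11, 16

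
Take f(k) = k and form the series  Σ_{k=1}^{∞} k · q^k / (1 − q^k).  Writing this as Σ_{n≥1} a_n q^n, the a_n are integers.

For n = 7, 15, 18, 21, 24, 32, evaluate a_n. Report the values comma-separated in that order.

8, 24, 39, 32, 60, 63

n=7: 1·7 7·1  f→[1+7]=8
[q^15] f(1)=1,f(3)=3,f(5)=5,f(15)=15 ⇒ 24
[q^18] f(18)=18,f(9)=9,f(6)=6,f(3)=3,f(2)=2,f(1)=1 ⇒ 39
d|21:{1,3,7,21}  Σf=1+3+7+21=32
[q^24] f(24)=24,f(12)=12,f(8)=8,f(6)=6,f(4)=4,f(3)=3,f(2)=2,f(1)=1 ⇒ 60
d|32:{1,2,4,8,16,32}  Σf=1+2+4+8+16+32=63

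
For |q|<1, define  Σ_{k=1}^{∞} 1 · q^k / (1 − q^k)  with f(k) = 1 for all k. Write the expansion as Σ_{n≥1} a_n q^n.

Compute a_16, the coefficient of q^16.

a_16 = 5

n=16: 16·1 8·2 4·4 2·8 1·16  f→[1+1+1+1+1]=5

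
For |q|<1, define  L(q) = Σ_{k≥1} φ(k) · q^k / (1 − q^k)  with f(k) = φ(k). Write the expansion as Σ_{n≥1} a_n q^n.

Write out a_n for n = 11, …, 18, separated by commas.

q^11  k|11↦φ(k): 11:10 1:1  a_11=11
n=12: 1·12 2·6 3·4 4·3 6·2 12·1  φ→[1+1+2+2+2+4]=12
q^13  k|13↦φ(k): 1:1 13:12  a_13=13
q^14  k|14↦φ(k): 14:6 7:6 2:1 1:1  a_14=14
n=15: 15·1 5·3 3·5 1·15  φ→[8+4+2+1]=15
d|16:{1,2,4,8,16}  Σφ=1+1+2+4+8=16
[q^17] φ(1)=1,φ(17)=16 ⇒ 17
[q^18] φ(18)=6,φ(9)=6,φ(6)=2,φ(3)=2,φ(2)=1,φ(1)=1 ⇒ 18

11, 12, 13, 14, 15, 16, 17, 18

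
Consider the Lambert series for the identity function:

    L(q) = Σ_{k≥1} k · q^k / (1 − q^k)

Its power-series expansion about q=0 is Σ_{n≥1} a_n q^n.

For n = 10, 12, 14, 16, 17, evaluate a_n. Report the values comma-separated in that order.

18, 28, 24, 31, 18

d|10:{1,2,5,10}  Σf=1+2+5+10=18
q^12  k|12↦f(k): 1:1 2:2 3:3 4:4 6:6 12:12  a_12=28
[q^14] f(1)=1,f(2)=2,f(7)=7,f(14)=14 ⇒ 24
q^16  k|16↦f(k): 1:1 2:2 4:4 8:8 16:16  a_16=31
n=17: 1·17 17·1  f→[1+17]=18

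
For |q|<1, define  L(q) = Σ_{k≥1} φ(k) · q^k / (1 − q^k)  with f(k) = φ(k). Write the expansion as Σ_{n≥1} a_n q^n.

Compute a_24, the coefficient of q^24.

[q^24] φ(1)=1,φ(2)=1,φ(3)=2,φ(4)=2,φ(6)=2,φ(8)=4,φ(12)=4,φ(24)=8 ⇒ 24

a_24 = 24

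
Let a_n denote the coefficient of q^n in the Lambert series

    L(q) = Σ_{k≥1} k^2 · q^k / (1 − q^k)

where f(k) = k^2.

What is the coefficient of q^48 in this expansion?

q^48  k|48↦f(k): 48:2304 24:576 16:256 12:144 8:64 6:36 4:16 3:9 2:4 1:1  a_48=3410

a_48 = 3410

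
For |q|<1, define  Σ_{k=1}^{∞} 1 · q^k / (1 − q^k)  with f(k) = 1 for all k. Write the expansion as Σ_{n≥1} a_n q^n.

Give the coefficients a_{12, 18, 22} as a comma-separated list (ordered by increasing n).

6, 6, 4

n=12: 1·12 2·6 3·4 4·3 6·2 12·1  f→[1+1+1+1+1+1]=6
[q^18] f(18)=1,f(9)=1,f(6)=1,f(3)=1,f(2)=1,f(1)=1 ⇒ 6
q^22  k|22↦f(k): 1:1 2:1 11:1 22:1  a_22=4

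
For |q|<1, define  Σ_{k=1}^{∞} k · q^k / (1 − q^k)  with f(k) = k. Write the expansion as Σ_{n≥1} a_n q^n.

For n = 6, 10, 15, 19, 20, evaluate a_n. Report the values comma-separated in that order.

q^6  k|6↦f(k): 1:1 2:2 3:3 6:6  a_6=12
n=10: 10·1 5·2 2·5 1·10  f→[10+5+2+1]=18
[q^15] f(1)=1,f(3)=3,f(5)=5,f(15)=15 ⇒ 24
n=19: 19·1 1·19  f→[19+1]=20
[q^20] f(20)=20,f(10)=10,f(5)=5,f(4)=4,f(2)=2,f(1)=1 ⇒ 42

12, 18, 24, 20, 42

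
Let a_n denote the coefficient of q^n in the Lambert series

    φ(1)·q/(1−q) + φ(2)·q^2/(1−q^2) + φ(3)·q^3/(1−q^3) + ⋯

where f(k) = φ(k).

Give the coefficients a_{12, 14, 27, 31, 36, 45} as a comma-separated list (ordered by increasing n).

q^12  k|12↦φ(k): 12:4 6:2 4:2 3:2 2:1 1:1  a_12=12
q^14  k|14↦φ(k): 14:6 7:6 2:1 1:1  a_14=14
[q^27] φ(27)=18,φ(9)=6,φ(3)=2,φ(1)=1 ⇒ 27
[q^31] φ(31)=30,φ(1)=1 ⇒ 31
[q^36] φ(1)=1,φ(2)=1,φ(3)=2,φ(4)=2,φ(6)=2,φ(9)=6,φ(12)=4,φ(18)=6,φ(36)=12 ⇒ 36
n=45: 45·1 15·3 9·5 5·9 3·15 1·45  φ→[24+8+6+4+2+1]=45

12, 14, 27, 31, 36, 45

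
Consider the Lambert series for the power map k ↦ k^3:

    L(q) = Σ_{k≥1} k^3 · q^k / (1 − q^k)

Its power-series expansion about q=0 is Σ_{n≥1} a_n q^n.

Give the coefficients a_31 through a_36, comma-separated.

29792, 37449, 37296, 44226, 43344, 55261

q^31  k|31↦f(k): 1:1 31:29791  a_31=29792
d|32:{32,16,8,4,2,1}  Σf=32768+4096+512+64+8+1=37449
[q^33] f(1)=1,f(3)=27,f(11)=1331,f(33)=35937 ⇒ 37296
q^34  k|34↦f(k): 1:1 2:8 17:4913 34:39304  a_34=44226
d|35:{35,7,5,1}  Σf=42875+343+125+1=43344
[q^36] f(1)=1,f(2)=8,f(3)=27,f(4)=64,f(6)=216,f(9)=729,f(12)=1728,f(18)=5832,f(36)=46656 ⇒ 55261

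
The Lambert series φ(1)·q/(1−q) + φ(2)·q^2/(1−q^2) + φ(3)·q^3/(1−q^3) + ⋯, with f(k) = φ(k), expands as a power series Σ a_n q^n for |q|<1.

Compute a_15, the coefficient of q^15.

d|15:{15,5,3,1}  Σφ=8+4+2+1=15

a_15 = 15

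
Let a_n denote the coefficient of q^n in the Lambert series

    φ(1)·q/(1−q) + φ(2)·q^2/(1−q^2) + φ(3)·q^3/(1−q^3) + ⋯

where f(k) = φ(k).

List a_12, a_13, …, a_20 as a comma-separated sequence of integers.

n=12: 12·1 6·2 4·3 3·4 2·6 1·12  φ→[4+2+2+2+1+1]=12
d|13:{1,13}  Σφ=1+12=13
d|14:{14,7,2,1}  Σφ=6+6+1+1=14
q^15  k|15↦φ(k): 1:1 3:2 5:4 15:8  a_15=15
n=16: 1·16 2·8 4·4 8·2 16·1  φ→[1+1+2+4+8]=16
[q^17] φ(17)=16,φ(1)=1 ⇒ 17
q^18  k|18↦φ(k): 18:6 9:6 6:2 3:2 2:1 1:1  a_18=18
d|19:{19,1}  Σφ=18+1=19
n=20: 20·1 10·2 5·4 4·5 2·10 1·20  φ→[8+4+4+2+1+1]=20

12, 13, 14, 15, 16, 17, 18, 19, 20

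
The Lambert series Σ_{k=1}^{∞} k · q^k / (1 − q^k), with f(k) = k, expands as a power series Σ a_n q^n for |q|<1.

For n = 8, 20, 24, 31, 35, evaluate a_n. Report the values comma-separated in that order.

15, 42, 60, 32, 48

d|8:{1,2,4,8}  Σf=1+2+4+8=15
q^20  k|20↦f(k): 20:20 10:10 5:5 4:4 2:2 1:1  a_20=42
n=24: 24·1 12·2 8·3 6·4 4·6 3·8 2·12 1·24  f→[24+12+8+6+4+3+2+1]=60
q^31  k|31↦f(k): 1:1 31:31  a_31=32
[q^35] f(35)=35,f(7)=7,f(5)=5,f(1)=1 ⇒ 48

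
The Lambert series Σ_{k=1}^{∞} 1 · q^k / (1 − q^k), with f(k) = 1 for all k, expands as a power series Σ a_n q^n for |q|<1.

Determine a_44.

a_44 = 6

q^44  k|44↦f(k): 1:1 2:1 4:1 11:1 22:1 44:1  a_44=6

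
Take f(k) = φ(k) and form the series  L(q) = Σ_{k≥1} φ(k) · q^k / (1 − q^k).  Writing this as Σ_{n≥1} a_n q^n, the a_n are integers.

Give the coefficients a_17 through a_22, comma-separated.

d|17:{17,1}  Σφ=16+1=17
n=18: 18·1 9·2 6·3 3·6 2·9 1·18  φ→[6+6+2+2+1+1]=18
q^19  k|19↦φ(k): 19:18 1:1  a_19=19
n=20: 20·1 10·2 5·4 4·5 2·10 1·20  φ→[8+4+4+2+1+1]=20
d|21:{1,3,7,21}  Σφ=1+2+6+12=21
[q^22] φ(1)=1,φ(2)=1,φ(11)=10,φ(22)=10 ⇒ 22

17, 18, 19, 20, 21, 22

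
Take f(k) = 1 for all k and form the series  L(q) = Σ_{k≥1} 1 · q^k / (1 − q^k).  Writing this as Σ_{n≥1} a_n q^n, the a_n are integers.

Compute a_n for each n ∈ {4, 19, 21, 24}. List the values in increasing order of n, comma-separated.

d|4:{1,2,4}  Σf=1+1+1=3
d|19:{19,1}  Σf=1+1=2
[q^21] f(1)=1,f(3)=1,f(7)=1,f(21)=1 ⇒ 4
d|24:{1,2,3,4,6,8,12,24}  Σf=1+1+1+1+1+1+1+1=8

3, 2, 4, 8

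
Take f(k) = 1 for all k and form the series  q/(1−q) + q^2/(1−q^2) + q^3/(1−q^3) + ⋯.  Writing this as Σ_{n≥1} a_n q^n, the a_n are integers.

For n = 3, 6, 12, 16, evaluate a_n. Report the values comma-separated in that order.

2, 4, 6, 5

n=3: 3·1 1·3  f→[1+1]=2
n=6: 1·6 2·3 3·2 6·1  f→[1+1+1+1]=4
n=12: 12·1 6·2 4·3 3·4 2·6 1·12  f→[1+1+1+1+1+1]=6
q^16  k|16↦f(k): 1:1 2:1 4:1 8:1 16:1  a_16=5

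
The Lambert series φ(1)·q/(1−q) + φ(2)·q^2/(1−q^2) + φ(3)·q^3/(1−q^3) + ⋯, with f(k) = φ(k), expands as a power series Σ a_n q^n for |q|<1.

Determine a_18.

q^18  k|18↦φ(k): 18:6 9:6 6:2 3:2 2:1 1:1  a_18=18

a_18 = 18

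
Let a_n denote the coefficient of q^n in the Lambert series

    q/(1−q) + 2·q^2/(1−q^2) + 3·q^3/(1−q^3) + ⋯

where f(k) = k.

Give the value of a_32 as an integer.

q^32  k|32↦f(k): 32:32 16:16 8:8 4:4 2:2 1:1  a_32=63

a_32 = 63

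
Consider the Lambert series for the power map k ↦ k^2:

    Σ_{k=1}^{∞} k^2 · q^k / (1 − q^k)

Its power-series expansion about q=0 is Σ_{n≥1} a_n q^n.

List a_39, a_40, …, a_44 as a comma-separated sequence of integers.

1700, 2210, 1682, 2500, 1850, 2562

[q^39] f(1)=1,f(3)=9,f(13)=169,f(39)=1521 ⇒ 1700
[q^40] f(40)=1600,f(20)=400,f(10)=100,f(8)=64,f(5)=25,f(4)=16,f(2)=4,f(1)=1 ⇒ 2210
q^41  k|41↦f(k): 41:1681 1:1  a_41=1682
d|42:{1,2,3,6,7,14,21,42}  Σf=1+4+9+36+49+196+441+1764=2500
q^43  k|43↦f(k): 1:1 43:1849  a_43=1850
q^44  k|44↦f(k): 1:1 2:4 4:16 11:121 22:484 44:1936  a_44=2562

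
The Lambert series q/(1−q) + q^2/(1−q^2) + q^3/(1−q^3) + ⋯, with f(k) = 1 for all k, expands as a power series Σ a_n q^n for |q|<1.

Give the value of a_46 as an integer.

n=46: 46·1 23·2 2·23 1·46  f→[1+1+1+1]=4

a_46 = 4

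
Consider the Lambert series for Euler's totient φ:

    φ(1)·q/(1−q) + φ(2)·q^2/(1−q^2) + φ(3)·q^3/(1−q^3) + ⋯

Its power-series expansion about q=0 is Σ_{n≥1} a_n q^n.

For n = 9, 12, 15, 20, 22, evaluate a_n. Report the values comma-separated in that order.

q^9  k|9↦φ(k): 9:6 3:2 1:1  a_9=9
d|12:{12,6,4,3,2,1}  Σφ=4+2+2+2+1+1=12
n=15: 15·1 5·3 3·5 1·15  φ→[8+4+2+1]=15
d|20:{20,10,5,4,2,1}  Σφ=8+4+4+2+1+1=20
n=22: 1·22 2·11 11·2 22·1  φ→[1+1+10+10]=22

9, 12, 15, 20, 22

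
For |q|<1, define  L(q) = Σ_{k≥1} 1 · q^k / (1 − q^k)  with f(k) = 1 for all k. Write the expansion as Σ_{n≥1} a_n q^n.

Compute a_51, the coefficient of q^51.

[q^51] f(51)=1,f(17)=1,f(3)=1,f(1)=1 ⇒ 4

a_51 = 4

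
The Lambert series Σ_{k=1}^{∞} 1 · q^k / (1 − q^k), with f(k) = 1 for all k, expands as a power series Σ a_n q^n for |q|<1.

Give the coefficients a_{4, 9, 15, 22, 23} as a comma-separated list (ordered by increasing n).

[q^4] f(1)=1,f(2)=1,f(4)=1 ⇒ 3
q^9  k|9↦f(k): 1:1 3:1 9:1  a_9=3
[q^15] f(15)=1,f(5)=1,f(3)=1,f(1)=1 ⇒ 4
q^22  k|22↦f(k): 22:1 11:1 2:1 1:1  a_22=4
n=23: 1·23 23·1  f→[1+1]=2

3, 3, 4, 4, 2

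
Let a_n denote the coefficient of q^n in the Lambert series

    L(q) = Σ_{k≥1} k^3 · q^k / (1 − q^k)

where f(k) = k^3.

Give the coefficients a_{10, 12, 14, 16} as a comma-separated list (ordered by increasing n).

1134, 2044, 3096, 4681

n=10: 1·10 2·5 5·2 10·1  f→[1+8+125+1000]=1134
n=12: 12·1 6·2 4·3 3·4 2·6 1·12  f→[1728+216+64+27+8+1]=2044
n=14: 14·1 7·2 2·7 1·14  f→[2744+343+8+1]=3096
n=16: 1·16 2·8 4·4 8·2 16·1  f→[1+8+64+512+4096]=4681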